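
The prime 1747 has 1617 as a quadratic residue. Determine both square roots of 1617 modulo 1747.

58, 1689

Since 1747 ≡ 3 (mod 4), a square root of 1617 is 1617^((1747+1)/4) = 1617^437 mod 1747.
Repeated squaring: 1617^2≡1177, 1617^4≡1705, 1617^8≡17, 1617^16≡289, 1617^32≡1412, 1617^64≡417, 1617^128≡936, 1617^256≡849 (mod 1747).
1617^437 = 1617^(256+128+32+16+4+1) ≡ 1689 (mod 1747).
Check: 1689² = 2852721 ≡ 1617 (mod 1747). The two roots are 58 and 1689.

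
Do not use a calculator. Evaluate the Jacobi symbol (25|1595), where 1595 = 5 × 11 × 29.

Reciprocity: 25 ≡ 1 and 1595 ≡ 3 (mod 4), so (25/1595) = +(1595/25).
Reduce top mod 25: now compute (20/25).
Pull out 2^2: since 25 ≡ 1 (mod 8), (2/25) = +1, so (2/25)^2 = +1.
Reciprocity: 5 ≡ 1 and 25 ≡ 1 (mod 4), so (5/25) = +(25/5).
Reduce top mod 5: now compute (0/5).
Top reduces to 0: gcd > 1, so the symbol is 0.

0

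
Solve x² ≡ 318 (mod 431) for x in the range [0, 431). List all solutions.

Since 431 ≡ 3 (mod 4), a square root of 318 is 318^((431+1)/4) = 318^108 mod 431.
Repeated squaring: 318^2≡270, 318^4≡61, 318^8≡273, 318^16≡397, 318^32≡294, 318^64≡236 (mod 431).
318^108 = 318^(64+32+8+4) ≡ 230 (mod 431).
Check: 230² = 52900 ≡ 318 (mod 431). The two roots are 201 and 230.

201, 230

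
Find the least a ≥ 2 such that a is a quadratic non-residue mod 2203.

2

(2/2203) = −1, so 2 is the smallest positive non-residue mod 2203.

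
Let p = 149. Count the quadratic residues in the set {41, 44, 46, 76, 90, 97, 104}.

(41/149) = -1 → non-residue.
(44/149) = -1 → non-residue.
(46/149) = +1 → QR.
(76/149) = +1 → QR.
(90/149) = -1 → non-residue.
(97/149) = -1 → non-residue.
(104/149) = +1 → QR.
Total quadratic residues among the 7: 3.

3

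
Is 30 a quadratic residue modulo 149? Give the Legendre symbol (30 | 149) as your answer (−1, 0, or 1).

Pull out 2: since 149 ≡ 5 (mod 8), (2/149) = -1.
Reciprocity: 15 ≡ 3 and 149 ≡ 1 (mod 4), so (15/149) = +(149/15).
Reduce top mod 15: now compute (14/15).
Pull out 2: since 15 ≡ 7 (mod 8), (2/15) = +1.
Reciprocity: 7 ≡ 3 and 15 ≡ 3 (mod 4), so (7/15) = −(15/7).
Reduce top mod 7: now compute (1/7).
Reached (1/7) = 1. Collecting the sign flips along the way, the symbol is +1.

1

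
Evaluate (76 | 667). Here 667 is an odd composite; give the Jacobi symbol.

Pull out 2^2: since 667 ≡ 3 (mod 8), (2/667) = -1, so (2/667)^2 = +1.
Reciprocity: 19 ≡ 3 and 667 ≡ 3 (mod 4), so (19/667) = −(667/19).
Reduce top mod 19: now compute (2/19).
Pull out 2: since 19 ≡ 3 (mod 8), (2/19) = -1.
Reached (1/19) = 1. Collecting the sign flips along the way, the symbol is +1.

1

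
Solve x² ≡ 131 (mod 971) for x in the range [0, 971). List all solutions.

Since 971 ≡ 3 (mod 4), a square root of 131 is 131^((971+1)/4) = 131^243 mod 971.
Repeated squaring: 131^2≡654, 131^4≡476, 131^8≡333, 131^16≡195, 131^32≡156, 131^64≡61, 131^128≡808 (mod 971).
131^243 = 131^(128+64+32+16+2+1) ≡ 398 (mod 971).
Check: 398² = 158404 ≡ 131 (mod 971). The two roots are 398 and 573.

398, 573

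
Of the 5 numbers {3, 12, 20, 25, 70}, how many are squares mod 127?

(3/127) = -1 → non-residue.
(12/127) = -1 → non-residue.
(20/127) = -1 → non-residue.
(25/127) = +1 → QR.
(70/127) = +1 → QR.
Total quadratic residues among the 5: 2.

2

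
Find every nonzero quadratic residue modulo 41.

Square k = 1,…,20 (k and 41−k give the same square):
1²=1, 2²=4, 3²=9, 4²=16, 5²=25, 6²=36, 7²≡8, 8²≡23, 9²≡40, 10²≡18, 11²≡39, 12²≡21, 13²≡5, 14²≡32, 15²≡20, 16²≡10, 17²≡2, 18²≡37, 19²≡33, 20²≡31 (mod 41).
So the quadratic residues mod 41 are {1, 2, 4, 5, 8, 9, 10, 16, 18, 20, 21, 23, 25, 31, 32, 33, 36, 37, 39, 40}.

1,2,4,5,8,9,10,16,18,20,21,23,25,31,32,33,36,37,39,40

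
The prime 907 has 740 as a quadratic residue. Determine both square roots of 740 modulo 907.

225, 682

Since 907 ≡ 3 (mod 4), a square root of 740 is 740^((907+1)/4) = 740^227 mod 907.
Repeated squaring: 740^2≡679, 740^4≡285, 740^8≡502, 740^16≡765, 740^32≡210, 740^64≡564, 740^128≡646 (mod 907).
740^227 = 740^(128+64+32+2+1) ≡ 225 (mod 907).
Check: 225² = 50625 ≡ 740 (mod 907). The two roots are 225 and 682.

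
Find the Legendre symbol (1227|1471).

1

Reciprocity: 1227 ≡ 3 and 1471 ≡ 3 (mod 4), so (1227/1471) = −(1471/1227).
Reduce top mod 1227: now compute (244/1227).
Pull out 2^2: since 1227 ≡ 3 (mod 8), (2/1227) = -1, so (2/1227)^2 = +1.
Reciprocity: 61 ≡ 1 and 1227 ≡ 3 (mod 4), so (61/1227) = +(1227/61).
Reduce top mod 61: now compute (7/61).
Reciprocity: 7 ≡ 3 and 61 ≡ 1 (mod 4), so (7/61) = +(61/7).
Reduce top mod 7: now compute (5/7).
Reciprocity: 5 ≡ 1 and 7 ≡ 3 (mod 4), so (5/7) = +(7/5).
Reduce top mod 5: now compute (2/5).
Pull out 2: since 5 ≡ 5 (mod 8), (2/5) = -1.
Reached (1/5) = 1. Collecting the sign flips along the way, the symbol is +1.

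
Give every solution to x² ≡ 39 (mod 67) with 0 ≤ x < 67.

Since 67 ≡ 3 (mod 4), a square root of 39 is 39^((67+1)/4) = 39^17 mod 67.
Repeated squaring: 39^2≡47, 39^4≡65, 39^8≡4, 39^16≡16 (mod 67).
39^17 = 39^(16+1) ≡ 21 (mod 67).
Check: 21² = 441 ≡ 39 (mod 67). The two roots are 21 and 46.

21, 46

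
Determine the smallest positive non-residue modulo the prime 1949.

(2/1949) = −1, so 2 is the smallest positive non-residue mod 1949.

2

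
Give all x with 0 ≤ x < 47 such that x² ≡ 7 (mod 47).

Since 47 ≡ 3 (mod 4), a square root of 7 is 7^((47+1)/4) = 7^12 mod 47.
Repeated squaring: 7^2≡2, 7^4≡4, 7^8≡16 (mod 47).
7^12 = 7^(8+4) ≡ 17 (mod 47).
Check: 17² = 289 ≡ 7 (mod 47). The two roots are 17 and 30.

17, 30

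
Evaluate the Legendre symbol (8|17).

Pull out 2^3: since 17 ≡ 1 (mod 8), (2/17) = +1, so (2/17)^3 = +1.
Reached (1/17) = 1. Collecting the sign flips along the way, the symbol is +1.

1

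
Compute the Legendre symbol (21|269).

1

Reciprocity: 21 ≡ 1 and 269 ≡ 1 (mod 4), so (21/269) = +(269/21).
Reduce top mod 21: now compute (17/21).
Reciprocity: 17 ≡ 1 and 21 ≡ 1 (mod 4), so (17/21) = +(21/17).
Reduce top mod 17: now compute (4/17).
Pull out 2^2: since 17 ≡ 1 (mod 8), (2/17) = +1, so (2/17)^2 = +1.
Reached (1/17) = 1. Collecting the sign flips along the way, the symbol is +1.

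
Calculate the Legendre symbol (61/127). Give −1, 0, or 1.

Reciprocity: 61 ≡ 1 and 127 ≡ 3 (mod 4), so (61/127) = +(127/61).
Reduce top mod 61: now compute (5/61).
Reciprocity: 5 ≡ 1 and 61 ≡ 1 (mod 4), so (5/61) = +(61/5).
Reduce top mod 5: now compute (1/5).
Reached (1/5) = 1. Collecting the sign flips along the way, the symbol is +1.

1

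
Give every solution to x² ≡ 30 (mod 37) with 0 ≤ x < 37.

37 ≡ 1 (mod 4), so we find a root by search.
Trying successive values, 17² = 289 ≡ 30 (mod 37). The other root is 37 − 17 = 20.

17, 20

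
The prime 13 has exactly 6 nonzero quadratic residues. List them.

Square k = 1,…,6 (k and 13−k give the same square):
1²=1, 2²=4, 3²=9, 4²≡3, 5²≡12, 6²≡10 (mod 13).
So the quadratic residues mod 13 are {1, 3, 4, 9, 10, 12}.

1, 3, 4, 9, 10, 12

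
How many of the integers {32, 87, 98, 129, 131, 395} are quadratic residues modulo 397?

(32/397) = -1 → non-residue.
(87/397) = +1 → QR.
(98/397) = -1 → non-residue.
(129/397) = +1 → QR.
(131/397) = +1 → QR.
(395/397) = -1 → non-residue.
Total quadratic residues among the 6: 3.

3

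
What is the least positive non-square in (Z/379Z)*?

2

(2/379) = −1, so 2 is the smallest positive non-residue mod 379.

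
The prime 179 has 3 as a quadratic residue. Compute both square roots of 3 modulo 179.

Since 179 ≡ 3 (mod 4), a square root of 3 is 3^((179+1)/4) = 3^45 mod 179.
Repeated squaring: 3^2≡9, 3^4≡81, 3^8≡117, 3^16≡85, 3^32≡65 (mod 179).
3^45 = 3^(32+8+4+1) ≡ 19 (mod 179).
Check: 19² = 361 ≡ 3 (mod 179). The two roots are 19 and 160.

19, 160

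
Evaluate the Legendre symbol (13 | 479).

Reciprocity: 13 ≡ 1 and 479 ≡ 3 (mod 4), so (13/479) = +(479/13).
Reduce top mod 13: now compute (11/13).
Reciprocity: 11 ≡ 3 and 13 ≡ 1 (mod 4), so (11/13) = +(13/11).
Reduce top mod 11: now compute (2/11).
Pull out 2: since 11 ≡ 3 (mod 8), (2/11) = -1.
Reached (1/11) = 1. Collecting the sign flips along the way, the symbol is -1.

-1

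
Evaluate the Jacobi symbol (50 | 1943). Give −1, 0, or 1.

Pull out 2: since 1943 ≡ 7 (mod 8), (2/1943) = +1.
Reciprocity: 25 ≡ 1 and 1943 ≡ 3 (mod 4), so (25/1943) = +(1943/25).
Reduce top mod 25: now compute (18/25).
Pull out 2: since 25 ≡ 1 (mod 8), (2/25) = +1.
Reciprocity: 9 ≡ 1 and 25 ≡ 1 (mod 4), so (9/25) = +(25/9).
Reduce top mod 9: now compute (7/9).
Reciprocity: 7 ≡ 3 and 9 ≡ 1 (mod 4), so (7/9) = +(9/7).
Reduce top mod 7: now compute (2/7).
Pull out 2: since 7 ≡ 7 (mod 8), (2/7) = +1.
Reached (1/7) = 1. Collecting the sign flips along the way, the symbol is +1.

1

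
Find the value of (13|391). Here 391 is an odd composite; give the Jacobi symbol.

1

Reciprocity: 13 ≡ 1 and 391 ≡ 3 (mod 4), so (13/391) = +(391/13).
Reduce top mod 13: now compute (1/13).
Reached (1/13) = 1. Collecting the sign flips along the way, the symbol is +1.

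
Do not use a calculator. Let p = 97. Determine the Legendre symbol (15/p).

-1

Reciprocity: 15 ≡ 3 and 97 ≡ 1 (mod 4), so (15/97) = +(97/15).
Reduce top mod 15: now compute (7/15).
Reciprocity: 7 ≡ 3 and 15 ≡ 3 (mod 4), so (7/15) = −(15/7).
Reduce top mod 7: now compute (1/7).
Reached (1/7) = 1. Collecting the sign flips along the way, the symbol is -1.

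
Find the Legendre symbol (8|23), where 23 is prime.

1

Pull out 2^3: since 23 ≡ 7 (mod 8), (2/23) = +1, so (2/23)^3 = +1.
Reached (1/23) = 1. Collecting the sign flips along the way, the symbol is +1.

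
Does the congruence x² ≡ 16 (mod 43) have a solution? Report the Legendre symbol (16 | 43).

1

Pull out 2^4: since 43 ≡ 3 (mod 8), (2/43) = -1, so (2/43)^4 = +1.
Reached (1/43) = 1. Collecting the sign flips along the way, the symbol is +1.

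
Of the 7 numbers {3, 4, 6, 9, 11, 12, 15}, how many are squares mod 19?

(3/19) = -1 → non-residue.
(4/19) = +1 → QR.
(6/19) = +1 → QR.
(9/19) = +1 → QR.
(11/19) = +1 → QR.
(12/19) = -1 → non-residue.
(15/19) = -1 → non-residue.
Total quadratic residues among the 7: 4.

4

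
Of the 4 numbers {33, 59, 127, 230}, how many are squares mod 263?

1

(33/263) = +1 → QR.
(59/263) = -1 → non-residue.
(127/263) = -1 → non-residue.
(230/263) = -1 → non-residue.
Total quadratic residues among the 4: 1.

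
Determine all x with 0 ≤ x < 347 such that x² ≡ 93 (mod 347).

Since 347 ≡ 3 (mod 4), a square root of 93 is 93^((347+1)/4) = 93^87 mod 347.
Repeated squaring: 93^2≡321, 93^4≡329, 93^8≡324, 93^16≡182, 93^32≡159, 93^64≡297 (mod 347).
93^87 = 93^(64+16+4+2+1) ≡ 176 (mod 347).
Check: 176² = 30976 ≡ 93 (mod 347). The two roots are 171 and 176.

171, 176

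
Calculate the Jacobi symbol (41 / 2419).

Reciprocity: 41 ≡ 1 and 2419 ≡ 3 (mod 4), so (41/2419) = +(2419/41).
Reduce top mod 41: now compute (0/41).
Top reduces to 0: gcd > 1, so the symbol is 0.

0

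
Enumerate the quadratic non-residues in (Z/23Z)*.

Square k = 1,…,11 (k and 23−k give the same square):
1²=1, 2²=4, 3²=9, 4²=16, 5²≡2, 6²≡13, 7²≡3, 8²≡18, 9²≡12, 10²≡8, 11²≡6 (mod 23).
The residues are {1, 2, 3, 4, 6, 8, 9, 12, 13, 16, 18}; the non-residues are the remaining 11 nonzero classes.

5, 7, 10, 11, 14, 15, 17, 19, 20, 21, 22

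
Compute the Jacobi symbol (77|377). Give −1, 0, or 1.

Reciprocity: 77 ≡ 1 and 377 ≡ 1 (mod 4), so (77/377) = +(377/77).
Reduce top mod 77: now compute (69/77).
Reciprocity: 69 ≡ 1 and 77 ≡ 1 (mod 4), so (69/77) = +(77/69).
Reduce top mod 69: now compute (8/69).
Pull out 2^3: since 69 ≡ 5 (mod 8), (2/69) = -1, so (2/69)^3 = -1.
Reached (1/69) = 1. Collecting the sign flips along the way, the symbol is -1.

-1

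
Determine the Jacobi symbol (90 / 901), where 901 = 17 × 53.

-1

Pull out 2: since 901 ≡ 5 (mod 8), (2/901) = -1.
Reciprocity: 45 ≡ 1 and 901 ≡ 1 (mod 4), so (45/901) = +(901/45).
Reduce top mod 45: now compute (1/45).
Reached (1/45) = 1. Collecting the sign flips along the way, the symbol is -1.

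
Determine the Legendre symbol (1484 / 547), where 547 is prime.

-1

First reduce: 1484 ≡ 390 (mod 547).
Pull out 2: since 547 ≡ 3 (mod 8), (2/547) = -1.
Reciprocity: 195 ≡ 3 and 547 ≡ 3 (mod 4), so (195/547) = −(547/195).
Reduce top mod 195: now compute (157/195).
Reciprocity: 157 ≡ 1 and 195 ≡ 3 (mod 4), so (157/195) = +(195/157).
Reduce top mod 157: now compute (38/157).
Pull out 2: since 157 ≡ 5 (mod 8), (2/157) = -1.
Reciprocity: 19 ≡ 3 and 157 ≡ 1 (mod 4), so (19/157) = +(157/19).
Reduce top mod 19: now compute (5/19).
Reciprocity: 5 ≡ 1 and 19 ≡ 3 (mod 4), so (5/19) = +(19/5).
Reduce top mod 5: now compute (4/5).
Pull out 2^2: since 5 ≡ 5 (mod 8), (2/5) = -1, so (2/5)^2 = +1.
Reached (1/5) = 1. Collecting the sign flips along the way, the symbol is -1.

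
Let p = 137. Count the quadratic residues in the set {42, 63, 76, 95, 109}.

(42/137) = -1 → non-residue.
(63/137) = +1 → QR.
(76/137) = +1 → QR.
(95/137) = -1 → non-residue.
(109/137) = +1 → QR.
Total quadratic residues among the 5: 3.

3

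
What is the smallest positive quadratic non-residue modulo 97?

(2/97) = +1, so 2 is a residue.
(3/97) = +1, so 3 is a residue.
(4/97) = +1, so 4 is a residue.
(5/97) = −1, so 5 is the smallest positive non-residue mod 97.

5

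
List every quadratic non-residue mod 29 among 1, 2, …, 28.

Square k = 1,…,14 (k and 29−k give the same square):
1²=1, 2²=4, 3²=9, 4²=16, 5²=25, 6²≡7, 7²≡20, 8²≡6, 9²≡23, 10²≡13, 11²≡5, 12²≡28, 13²≡24, 14²≡22 (mod 29).
The residues are {1, 4, 5, 6, 7, 9, 13, 16, 20, 22, 23, 24, 25, 28}; the non-residues are the remaining 14 nonzero classes.

2 3 8 10 11 12 14 15 17 18 19 21 26 27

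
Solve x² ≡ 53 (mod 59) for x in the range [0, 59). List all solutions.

17, 42

Since 59 ≡ 3 (mod 4), a square root of 53 is 53^((59+1)/4) = 53^15 mod 59.
Repeated squaring: 53^2≡36, 53^4≡57, 53^8≡4 (mod 59).
53^15 = 53^(8+4+2+1) ≡ 17 (mod 59).
Check: 17² = 289 ≡ 53 (mod 59). The two roots are 17 and 42.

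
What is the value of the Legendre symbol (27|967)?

-1

Euler's criterion: (27/967) ≡ 27^483 (mod 967).
27^2 ≡ 729 (mod 967)
27^4 ≡ 558 (mod 967)
27^8 ≡ 957 (mod 967)
27^16 ≡ 100 (mod 967)
27^32 ≡ 330 (mod 967)
27^64 ≡ 596 (mod 967)
27^128 ≡ 327 (mod 967)
27^256 ≡ 559 (mod 967)
27^483 = 27^(256+128+64+32+2+1) ≡ 966 (mod 967).
Result is 966 ≡ −1, so (27/967) = −1.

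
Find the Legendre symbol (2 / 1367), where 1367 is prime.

Pull out 2: since 1367 ≡ 7 (mod 8), (2/1367) = +1.
Reached (1/1367) = 1. Collecting the sign flips along the way, the symbol is +1.

1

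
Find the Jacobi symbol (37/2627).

Reciprocity: 37 ≡ 1 and 2627 ≡ 3 (mod 4), so (37/2627) = +(2627/37).
Reduce top mod 37: now compute (0/37).
Top reduces to 0: gcd > 1, so the symbol is 0.

0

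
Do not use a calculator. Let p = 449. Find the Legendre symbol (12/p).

Pull out 2^2: since 449 ≡ 1 (mod 8), (2/449) = +1, so (2/449)^2 = +1.
Reciprocity: 3 ≡ 3 and 449 ≡ 1 (mod 4), so (3/449) = +(449/3).
Reduce top mod 3: now compute (2/3).
Pull out 2: since 3 ≡ 3 (mod 8), (2/3) = -1.
Reached (1/3) = 1. Collecting the sign flips along the way, the symbol is -1.

-1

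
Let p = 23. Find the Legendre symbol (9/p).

1

Reciprocity: 9 ≡ 1 and 23 ≡ 3 (mod 4), so (9/23) = +(23/9).
Reduce top mod 9: now compute (5/9).
Reciprocity: 5 ≡ 1 and 9 ≡ 1 (mod 4), so (5/9) = +(9/5).
Reduce top mod 5: now compute (4/5).
Pull out 2^2: since 5 ≡ 5 (mod 8), (2/5) = -1, so (2/5)^2 = +1.
Reached (1/5) = 1. Collecting the sign flips along the way, the symbol is +1.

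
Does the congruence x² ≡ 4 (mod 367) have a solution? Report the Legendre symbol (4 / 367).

Euler's criterion: (4/367) ≡ 4^183 (mod 367).
4^2 ≡ 16 (mod 367)
4^4 ≡ 256 (mod 367)
4^8 ≡ 210 (mod 367)
4^16 ≡ 60 (mod 367)
4^32 ≡ 297 (mod 367)
4^64 ≡ 129 (mod 367)
4^128 ≡ 126 (mod 367)
4^183 = 4^(128+32+16+4+2+1) ≡ 1 (mod 367).
Result is 1, so (4/367) = 1.

1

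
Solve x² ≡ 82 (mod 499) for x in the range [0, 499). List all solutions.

138, 361

Since 499 ≡ 3 (mod 4), a square root of 82 is 82^((499+1)/4) = 82^125 mod 499.
Repeated squaring: 82^2≡237, 82^4≡281, 82^8≡119, 82^16≡189, 82^32≡292, 82^64≡434 (mod 499).
82^125 = 82^(64+32+16+8+4+1) ≡ 361 (mod 499).
Check: 361² = 130321 ≡ 82 (mod 499). The two roots are 138 and 361.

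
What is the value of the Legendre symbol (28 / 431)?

-1

Pull out 2^2: since 431 ≡ 7 (mod 8), (2/431) = +1, so (2/431)^2 = +1.
Reciprocity: 7 ≡ 3 and 431 ≡ 3 (mod 4), so (7/431) = −(431/7).
Reduce top mod 7: now compute (4/7).
Pull out 2^2: since 7 ≡ 7 (mod 8), (2/7) = +1, so (2/7)^2 = +1.
Reached (1/7) = 1. Collecting the sign flips along the way, the symbol is -1.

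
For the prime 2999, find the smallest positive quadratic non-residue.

(2/2999) = +1, so 2 is a residue.
(3/2999) = +1, so 3 is a residue.
(4/2999) = +1, so 4 is a residue.
(5/2999) = +1, so 5 is a residue.
(6/2999) = +1, so 6 is a residue.
(7/2999) = +1, so 7 is a residue.
(8/2999) = +1, so 8 is a residue.
(9/2999) = +1, so 9 is a residue.
(10/2999) = +1, so 10 is a residue.
(11/2999) = +1, so 11 is a residue.
(12/2999) = +1, so 12 is a residue.
(13/2999) = +1, so 13 is a residue.
(14/2999) = +1, so 14 is a residue.
(15/2999) = +1, so 15 is a residue.
(16/2999) = +1, so 16 is a residue.
(17/2999) = −1, so 17 is the smallest positive non-residue mod 2999.

17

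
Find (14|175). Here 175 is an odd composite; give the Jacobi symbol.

0

Pull out 2: since 175 ≡ 7 (mod 8), (2/175) = +1.
Reciprocity: 7 ≡ 3 and 175 ≡ 3 (mod 4), so (7/175) = −(175/7).
Reduce top mod 7: now compute (0/7).
Top reduces to 0: gcd > 1, so the symbol is 0.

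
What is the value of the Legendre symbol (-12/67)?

Euler's criterion: (-12/67) ≡ 55^33 (mod 67).
55^2 ≡ 10 (mod 67)
55^4 ≡ 33 (mod 67)
55^8 ≡ 17 (mod 67)
55^16 ≡ 21 (mod 67)
55^32 ≡ 39 (mod 67)
55^33 = 55^(32+1) ≡ 1 (mod 67).
Result is 1, so (-12/67) = 1.

1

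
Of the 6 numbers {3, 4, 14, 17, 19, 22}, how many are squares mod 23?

(3/23) = +1 → QR.
(4/23) = +1 → QR.
(14/23) = -1 → non-residue.
(17/23) = -1 → non-residue.
(19/23) = -1 → non-residue.
(22/23) = -1 → non-residue.
Total quadratic residues among the 6: 2.

2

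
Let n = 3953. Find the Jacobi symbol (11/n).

Reciprocity: 11 ≡ 3 and 3953 ≡ 1 (mod 4), so (11/3953) = +(3953/11).
Reduce top mod 11: now compute (4/11).
Pull out 2^2: since 11 ≡ 3 (mod 8), (2/11) = -1, so (2/11)^2 = +1.
Reached (1/11) = 1. Collecting the sign flips along the way, the symbol is +1.

1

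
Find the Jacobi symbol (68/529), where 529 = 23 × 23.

1

Pull out 2^2: since 529 ≡ 1 (mod 8), (2/529) = +1, so (2/529)^2 = +1.
Reciprocity: 17 ≡ 1 and 529 ≡ 1 (mod 4), so (17/529) = +(529/17).
Reduce top mod 17: now compute (2/17).
Pull out 2: since 17 ≡ 1 (mod 8), (2/17) = +1.
Reached (1/17) = 1. Collecting the sign flips along the way, the symbol is +1.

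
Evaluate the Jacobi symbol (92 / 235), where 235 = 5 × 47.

1

Pull out 2^2: since 235 ≡ 3 (mod 8), (2/235) = -1, so (2/235)^2 = +1.
Reciprocity: 23 ≡ 3 and 235 ≡ 3 (mod 4), so (23/235) = −(235/23).
Reduce top mod 23: now compute (5/23).
Reciprocity: 5 ≡ 1 and 23 ≡ 3 (mod 4), so (5/23) = +(23/5).
Reduce top mod 5: now compute (3/5).
Reciprocity: 3 ≡ 3 and 5 ≡ 1 (mod 4), so (3/5) = +(5/3).
Reduce top mod 3: now compute (2/3).
Pull out 2: since 3 ≡ 3 (mod 8), (2/3) = -1.
Reached (1/3) = 1. Collecting the sign flips along the way, the symbol is +1.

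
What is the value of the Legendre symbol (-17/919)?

First reduce: -17 ≡ 902 (mod 919).
Pull out 2: since 919 ≡ 7 (mod 8), (2/919) = +1.
Reciprocity: 451 ≡ 3 and 919 ≡ 3 (mod 4), so (451/919) = −(919/451).
Reduce top mod 451: now compute (17/451).
Reciprocity: 17 ≡ 1 and 451 ≡ 3 (mod 4), so (17/451) = +(451/17).
Reduce top mod 17: now compute (9/17).
Reciprocity: 9 ≡ 1 and 17 ≡ 1 (mod 4), so (9/17) = +(17/9).
Reduce top mod 9: now compute (8/9).
Pull out 2^3: since 9 ≡ 1 (mod 8), (2/9) = +1, so (2/9)^3 = +1.
Reached (1/9) = 1. Collecting the sign flips along the way, the symbol is -1.

-1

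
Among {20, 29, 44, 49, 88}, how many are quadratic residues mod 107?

3

(20/107) = -1 → non-residue.
(29/107) = +1 → QR.
(44/107) = +1 → QR.
(49/107) = +1 → QR.
(88/107) = -1 → non-residue.
Total quadratic residues among the 5: 3.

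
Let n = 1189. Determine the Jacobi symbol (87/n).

0

Reciprocity: 87 ≡ 3 and 1189 ≡ 1 (mod 4), so (87/1189) = +(1189/87).
Reduce top mod 87: now compute (58/87).
Pull out 2: since 87 ≡ 7 (mod 8), (2/87) = +1.
Reciprocity: 29 ≡ 1 and 87 ≡ 3 (mod 4), so (29/87) = +(87/29).
Reduce top mod 29: now compute (0/29).
Top reduces to 0: gcd > 1, so the symbol is 0.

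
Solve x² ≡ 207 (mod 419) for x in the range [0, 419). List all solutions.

127, 292

Since 419 ≡ 3 (mod 4), a square root of 207 is 207^((419+1)/4) = 207^105 mod 419.
Repeated squaring: 207^2≡111, 207^4≡170, 207^8≡408, 207^16≡121, 207^32≡395, 207^64≡157 (mod 419).
207^105 = 207^(64+32+8+1) ≡ 292 (mod 419).
Check: 292² = 85264 ≡ 207 (mod 419). The two roots are 127 and 292.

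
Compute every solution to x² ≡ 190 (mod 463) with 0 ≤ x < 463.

Since 463 ≡ 3 (mod 4), a square root of 190 is 190^((463+1)/4) = 190^116 mod 463.
Repeated squaring: 190^2≡449, 190^4≡196, 190^8≡450, 190^16≡169, 190^32≡318, 190^64≡190 (mod 463).
190^116 = 190^(64+32+16+4) ≡ 318 (mod 463).
Check: 318² = 101124 ≡ 190 (mod 463). The two roots are 145 and 318.

145, 318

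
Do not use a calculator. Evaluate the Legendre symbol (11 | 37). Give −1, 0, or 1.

Euler's criterion: (11/37) ≡ 11^18 (mod 37).
11^2 ≡ 10 (mod 37)
11^4 ≡ 26 (mod 37)
11^8 ≡ 10 (mod 37)
11^16 ≡ 26 (mod 37)
11^18 = 11^(16+2) ≡ 1 (mod 37).
Result is 1, so (11/37) = 1.

1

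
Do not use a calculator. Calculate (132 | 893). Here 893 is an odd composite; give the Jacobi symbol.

Pull out 2^2: since 893 ≡ 5 (mod 8), (2/893) = -1, so (2/893)^2 = +1.
Reciprocity: 33 ≡ 1 and 893 ≡ 1 (mod 4), so (33/893) = +(893/33).
Reduce top mod 33: now compute (2/33).
Pull out 2: since 33 ≡ 1 (mod 8), (2/33) = +1.
Reached (1/33) = 1. Collecting the sign flips along the way, the symbol is +1.

1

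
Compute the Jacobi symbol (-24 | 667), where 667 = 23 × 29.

First reduce: -24 ≡ 643 (mod 667).
Reciprocity: 643 ≡ 3 and 667 ≡ 3 (mod 4), so (643/667) = −(667/643).
Reduce top mod 643: now compute (24/643).
Pull out 2^3: since 643 ≡ 3 (mod 8), (2/643) = -1, so (2/643)^3 = -1.
Reciprocity: 3 ≡ 3 and 643 ≡ 3 (mod 4), so (3/643) = −(643/3).
Reduce top mod 3: now compute (1/3).
Reached (1/3) = 1. Collecting the sign flips along the way, the symbol is -1.

-1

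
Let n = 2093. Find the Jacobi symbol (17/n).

Reciprocity: 17 ≡ 1 and 2093 ≡ 1 (mod 4), so (17/2093) = +(2093/17).
Reduce top mod 17: now compute (2/17).
Pull out 2: since 17 ≡ 1 (mod 8), (2/17) = +1.
Reached (1/17) = 1. Collecting the sign flips along the way, the symbol is +1.

1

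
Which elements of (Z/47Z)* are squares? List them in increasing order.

1 2 3 4 6 7 8 9 12 14 16 17 18 21 24 25 27 28 32 34 36 37 42

Square k = 1,…,23 (k and 47−k give the same square):
1²=1, 2²=4, 3²=9, 4²=16, 5²=25, 6²=36, 7²≡2, 8²≡17, 9²≡34, 10²≡6, 11²≡27, 12²≡3, 13²≡28, 14²≡8, 15²≡37, 16²≡21, 17²≡7, 18²≡42, 19²≡32, 20²≡24, 21²≡18, 22²≡14, 23²≡12 (mod 47).
So the quadratic residues mod 47 are {1, 2, 3, 4, 6, 7, 8, 9, 12, 14, 16, 17, 18, 21, 24, 25, 27, 28, 32, 34, 36, 37, 42}.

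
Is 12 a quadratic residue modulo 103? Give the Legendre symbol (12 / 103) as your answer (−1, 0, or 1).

-1

Euler's criterion: (12/103) ≡ 12^51 (mod 103).
12^2 ≡ 41 (mod 103)
12^4 ≡ 33 (mod 103)
12^8 ≡ 59 (mod 103)
12^16 ≡ 82 (mod 103)
12^32 ≡ 29 (mod 103)
12^51 = 12^(32+16+2+1) ≡ 102 (mod 103).
Result is 102 ≡ −1, so (12/103) = −1.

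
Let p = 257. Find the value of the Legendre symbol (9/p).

1

Reciprocity: 9 ≡ 1 and 257 ≡ 1 (mod 4), so (9/257) = +(257/9).
Reduce top mod 9: now compute (5/9).
Reciprocity: 5 ≡ 1 and 9 ≡ 1 (mod 4), so (5/9) = +(9/5).
Reduce top mod 5: now compute (4/5).
Pull out 2^2: since 5 ≡ 5 (mod 8), (2/5) = -1, so (2/5)^2 = +1.
Reached (1/5) = 1. Collecting the sign flips along the way, the symbol is +1.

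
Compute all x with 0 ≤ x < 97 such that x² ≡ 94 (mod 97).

26, 71

97 ≡ 1 (mod 4), so we find a root by search.
Trying successive values, 26² = 676 ≡ 94 (mod 97). The other root is 97 − 26 = 71.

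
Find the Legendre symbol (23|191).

1

Euler's criterion: (23/191) ≡ 23^95 (mod 191).
23^2 ≡ 147 (mod 191)
23^4 ≡ 26 (mod 191)
23^8 ≡ 103 (mod 191)
23^16 ≡ 104 (mod 191)
23^32 ≡ 120 (mod 191)
23^64 ≡ 75 (mod 191)
23^95 = 23^(64+16+8+4+2+1) ≡ 1 (mod 191).
Result is 1, so (23/191) = 1.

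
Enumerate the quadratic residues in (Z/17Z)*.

Square k = 1,…,8 (k and 17−k give the same square):
1²=1, 2²=4, 3²=9, 4²=16, 5²≡8, 6²≡2, 7²≡15, 8²≡13 (mod 17).
So the quadratic residues mod 17 are {1, 2, 4, 8, 9, 13, 15, 16}.

1, 2, 4, 8, 9, 13, 15, 16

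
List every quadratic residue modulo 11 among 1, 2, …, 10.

Square k = 1,…,5 (k and 11−k give the same square):
1²=1, 2²=4, 3²=9, 4²≡5, 5²≡3 (mod 11).
So the quadratic residues mod 11 are {1, 3, 4, 5, 9}.

1,3,4,5,9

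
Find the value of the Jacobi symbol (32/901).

Pull out 2^5: since 901 ≡ 5 (mod 8), (2/901) = -1, so (2/901)^5 = -1.
Reached (1/901) = 1. Collecting the sign flips along the way, the symbol is -1.

-1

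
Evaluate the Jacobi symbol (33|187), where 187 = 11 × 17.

0

Reciprocity: 33 ≡ 1 and 187 ≡ 3 (mod 4), so (33/187) = +(187/33).
Reduce top mod 33: now compute (22/33).
Pull out 2: since 33 ≡ 1 (mod 8), (2/33) = +1.
Reciprocity: 11 ≡ 3 and 33 ≡ 1 (mod 4), so (11/33) = +(33/11).
Reduce top mod 11: now compute (0/11).
Top reduces to 0: gcd > 1, so the symbol is 0.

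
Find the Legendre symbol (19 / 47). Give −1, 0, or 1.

Euler's criterion: (19/47) ≡ 19^23 (mod 47).
19^2 ≡ 32 (mod 47)
19^4 ≡ 37 (mod 47)
19^8 ≡ 6 (mod 47)
19^16 ≡ 36 (mod 47)
19^23 = 19^(16+4+2+1) ≡ 46 (mod 47).
Result is 46 ≡ −1, so (19/47) = −1.

-1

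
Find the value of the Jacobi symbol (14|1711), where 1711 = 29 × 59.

Pull out 2: since 1711 ≡ 7 (mod 8), (2/1711) = +1.
Reciprocity: 7 ≡ 3 and 1711 ≡ 3 (mod 4), so (7/1711) = −(1711/7).
Reduce top mod 7: now compute (3/7).
Reciprocity: 3 ≡ 3 and 7 ≡ 3 (mod 4), so (3/7) = −(7/3).
Reduce top mod 3: now compute (1/3).
Reached (1/3) = 1. Collecting the sign flips along the way, the symbol is +1.

1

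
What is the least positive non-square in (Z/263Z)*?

5

(2/263) = +1, so 2 is a residue.
(3/263) = +1, so 3 is a residue.
(4/263) = +1, so 4 is a residue.
(5/263) = −1, so 5 is the smallest positive non-residue mod 263.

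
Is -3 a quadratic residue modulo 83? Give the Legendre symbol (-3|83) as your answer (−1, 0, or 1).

-1

First reduce: -3 ≡ 80 (mod 83).
Pull out 2^4: since 83 ≡ 3 (mod 8), (2/83) = -1, so (2/83)^4 = +1.
Reciprocity: 5 ≡ 1 and 83 ≡ 3 (mod 4), so (5/83) = +(83/5).
Reduce top mod 5: now compute (3/5).
Reciprocity: 3 ≡ 3 and 5 ≡ 1 (mod 4), so (3/5) = +(5/3).
Reduce top mod 3: now compute (2/3).
Pull out 2: since 3 ≡ 3 (mod 8), (2/3) = -1.
Reached (1/3) = 1. Collecting the sign flips along the way, the symbol is -1.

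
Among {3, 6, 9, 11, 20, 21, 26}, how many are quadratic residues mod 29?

(3/29) = -1 → non-residue.
(6/29) = +1 → QR.
(9/29) = +1 → QR.
(11/29) = -1 → non-residue.
(20/29) = +1 → QR.
(21/29) = -1 → non-residue.
(26/29) = -1 → non-residue.
Total quadratic residues among the 7: 3.

3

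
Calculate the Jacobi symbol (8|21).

-1

Pull out 2^3: since 21 ≡ 5 (mod 8), (2/21) = -1, so (2/21)^3 = -1.
Reached (1/21) = 1. Collecting the sign flips along the way, the symbol is -1.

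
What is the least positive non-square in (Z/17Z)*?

3

(2/17) = +1, so 2 is a residue.
(3/17) = −1, so 3 is the smallest positive non-residue mod 17.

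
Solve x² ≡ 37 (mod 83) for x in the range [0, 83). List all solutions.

28, 55

Since 83 ≡ 3 (mod 4), a square root of 37 is 37^((83+1)/4) = 37^21 mod 83.
Repeated squaring: 37^2≡41, 37^4≡21, 37^8≡26, 37^16≡12 (mod 83).
37^21 = 37^(16+4+1) ≡ 28 (mod 83).
Check: 28² = 784 ≡ 37 (mod 83). The two roots are 28 and 55.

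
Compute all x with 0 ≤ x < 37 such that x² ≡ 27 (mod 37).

37 ≡ 1 (mod 4), so we find a root by search.
Trying successive values, 8² = 64 ≡ 27 (mod 37). The other root is 37 − 8 = 29.

8, 29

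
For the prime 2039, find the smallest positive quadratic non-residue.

7

(2/2039) = +1, so 2 is a residue.
(3/2039) = +1, so 3 is a residue.
(4/2039) = +1, so 4 is a residue.
(5/2039) = +1, so 5 is a residue.
(6/2039) = +1, so 6 is a residue.
(7/2039) = −1, so 7 is the smallest positive non-residue mod 2039.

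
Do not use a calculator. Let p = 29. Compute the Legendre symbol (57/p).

Euler's criterion: (57/29) ≡ 28^14 (mod 29).
28^2 ≡ 1 (mod 29)
28^4 ≡ 1 (mod 29)
28^8 ≡ 1 (mod 29)
28^14 = 28^(8+4+2) ≡ 1 (mod 29).
Result is 1, so (57/29) = 1.

1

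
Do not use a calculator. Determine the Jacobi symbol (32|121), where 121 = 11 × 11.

Pull out 2^5: since 121 ≡ 1 (mod 8), (2/121) = +1, so (2/121)^5 = +1.
Reached (1/121) = 1. Collecting the sign flips along the way, the symbol is +1.

1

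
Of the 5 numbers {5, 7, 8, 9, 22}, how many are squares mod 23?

2

(5/23) = -1 → non-residue.
(7/23) = -1 → non-residue.
(8/23) = +1 → QR.
(9/23) = +1 → QR.
(22/23) = -1 → non-residue.
Total quadratic residues among the 5: 2.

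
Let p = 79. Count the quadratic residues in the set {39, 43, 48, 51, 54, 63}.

1

(39/79) = -1 → non-residue.
(43/79) = -1 → non-residue.
(48/79) = -1 → non-residue.
(51/79) = +1 → QR.
(54/79) = -1 → non-residue.
(63/79) = -1 → non-residue.
Total quadratic residues among the 6: 1.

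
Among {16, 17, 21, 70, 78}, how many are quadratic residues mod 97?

2

(16/97) = +1 → QR.
(17/97) = -1 → non-residue.
(21/97) = -1 → non-residue.
(70/97) = +1 → QR.
(78/97) = -1 → non-residue.
Total quadratic residues among the 5: 2.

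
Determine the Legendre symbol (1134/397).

Euler's criterion: (1134/397) ≡ 340^198 (mod 397).
340^2 ≡ 73 (mod 397)
340^4 ≡ 168 (mod 397)
340^8 ≡ 37 (mod 397)
340^16 ≡ 178 (mod 397)
340^32 ≡ 321 (mod 397)
340^64 ≡ 218 (mod 397)
340^128 ≡ 281 (mod 397)
340^198 = 340^(128+64+4+2) ≡ 1 (mod 397).
Result is 1, so (1134/397) = 1.

1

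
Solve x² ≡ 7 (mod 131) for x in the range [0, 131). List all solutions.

20, 111

Since 131 ≡ 3 (mod 4), a square root of 7 is 7^((131+1)/4) = 7^33 mod 131.
Repeated squaring: 7^2≡49, 7^4≡43, 7^8≡15, 7^16≡94, 7^32≡59 (mod 131).
7^33 = 7^(32+1) ≡ 20 (mod 131).
Check: 20² = 400 ≡ 7 (mod 131). The two roots are 20 and 111.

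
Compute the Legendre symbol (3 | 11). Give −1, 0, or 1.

1

Euler's criterion: (3/11) ≡ 3^5 (mod 11).
3^2 ≡ 9 (mod 11)
3^4 ≡ 4 (mod 11)
3^5 = 3^(4+1) ≡ 1 (mod 11).
Result is 1, so (3/11) = 1.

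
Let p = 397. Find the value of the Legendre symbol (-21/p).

-1

Euler's criterion: (-21/397) ≡ 376^198 (mod 397).
376^2 ≡ 44 (mod 397)
376^4 ≡ 348 (mod 397)
376^8 ≡ 19 (mod 397)
376^16 ≡ 361 (mod 397)
376^32 ≡ 105 (mod 397)
376^64 ≡ 306 (mod 397)
376^128 ≡ 341 (mod 397)
376^198 = 376^(128+64+4+2) ≡ 396 (mod 397).
Result is 396 ≡ −1, so (-21/397) = −1.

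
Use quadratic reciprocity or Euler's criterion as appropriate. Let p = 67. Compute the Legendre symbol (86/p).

1

First reduce: 86 ≡ 19 (mod 67).
Reciprocity: 19 ≡ 3 and 67 ≡ 3 (mod 4), so (19/67) = −(67/19).
Reduce top mod 19: now compute (10/19).
Pull out 2: since 19 ≡ 3 (mod 8), (2/19) = -1.
Reciprocity: 5 ≡ 1 and 19 ≡ 3 (mod 4), so (5/19) = +(19/5).
Reduce top mod 5: now compute (4/5).
Pull out 2^2: since 5 ≡ 5 (mod 8), (2/5) = -1, so (2/5)^2 = +1.
Reached (1/5) = 1. Collecting the sign flips along the way, the symbol is +1.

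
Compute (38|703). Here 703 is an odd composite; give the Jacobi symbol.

0

Pull out 2: since 703 ≡ 7 (mod 8), (2/703) = +1.
Reciprocity: 19 ≡ 3 and 703 ≡ 3 (mod 4), so (19/703) = −(703/19).
Reduce top mod 19: now compute (0/19).
Top reduces to 0: gcd > 1, so the symbol is 0.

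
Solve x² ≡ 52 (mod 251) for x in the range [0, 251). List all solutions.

110, 141

Since 251 ≡ 3 (mod 4), a square root of 52 is 52^((251+1)/4) = 52^63 mod 251.
Repeated squaring: 52^2≡194, 52^4≡237, 52^8≡196, 52^16≡13, 52^32≡169 (mod 251).
52^63 = 52^(32+16+8+4+2+1) ≡ 110 (mod 251).
Check: 110² = 12100 ≡ 52 (mod 251). The two roots are 110 and 141.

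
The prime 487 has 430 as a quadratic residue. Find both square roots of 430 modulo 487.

Since 487 ≡ 3 (mod 4), a square root of 430 is 430^((487+1)/4) = 430^122 mod 487.
Repeated squaring: 430^2≡327, 430^4≡276, 430^8≡204, 430^16≡221, 430^32≡141, 430^64≡401 (mod 487).
430^122 = 430^(64+32+16+8+2) ≡ 196 (mod 487).
Check: 196² = 38416 ≡ 430 (mod 487). The two roots are 196 and 291.

196, 291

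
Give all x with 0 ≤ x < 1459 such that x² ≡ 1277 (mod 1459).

317, 1142

Since 1459 ≡ 3 (mod 4), a square root of 1277 is 1277^((1459+1)/4) = 1277^365 mod 1459.
Repeated squaring: 1277^2≡1026, 1277^4≡737, 1277^8≡421, 1277^16≡702, 1277^32≡1121, 1277^64≡442, 1277^128≡1317, 1277^256≡1197 (mod 1459).
1277^365 = 1277^(256+64+32+8+4+1) ≡ 1142 (mod 1459).
Check: 1142² = 1304164 ≡ 1277 (mod 1459). The two roots are 317 and 1142.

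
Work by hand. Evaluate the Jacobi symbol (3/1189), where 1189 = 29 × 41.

Reciprocity: 3 ≡ 3 and 1189 ≡ 1 (mod 4), so (3/1189) = +(1189/3).
Reduce top mod 3: now compute (1/3).
Reached (1/3) = 1. Collecting the sign flips along the way, the symbol is +1.

1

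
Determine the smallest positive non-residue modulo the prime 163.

2

(2/163) = −1, so 2 is the smallest positive non-residue mod 163.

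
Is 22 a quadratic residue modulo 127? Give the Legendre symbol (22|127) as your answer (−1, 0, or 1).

Euler's criterion: (22/127) ≡ 22^63 (mod 127).
22^2 ≡ 103 (mod 127)
22^4 ≡ 68 (mod 127)
22^8 ≡ 52 (mod 127)
22^16 ≡ 37 (mod 127)
22^32 ≡ 99 (mod 127)
22^63 = 22^(32+16+8+4+2+1) ≡ 1 (mod 127).
Result is 1, so (22/127) = 1.

1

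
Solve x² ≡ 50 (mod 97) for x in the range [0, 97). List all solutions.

27, 70

97 ≡ 1 (mod 4), so we find a root by search.
Trying successive values, 27² = 729 ≡ 50 (mod 97). The other root is 97 − 27 = 70.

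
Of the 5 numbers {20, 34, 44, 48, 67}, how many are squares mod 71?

(20/71) = +1 → QR.
(34/71) = -1 → non-residue.
(44/71) = -1 → non-residue.
(48/71) = +1 → QR.
(67/71) = -1 → non-residue.
Total quadratic residues among the 5: 2.

2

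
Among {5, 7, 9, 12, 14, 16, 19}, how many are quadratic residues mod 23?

3

(5/23) = -1 → non-residue.
(7/23) = -1 → non-residue.
(9/23) = +1 → QR.
(12/23) = +1 → QR.
(14/23) = -1 → non-residue.
(16/23) = +1 → QR.
(19/23) = -1 → non-residue.
Total quadratic residues among the 7: 3.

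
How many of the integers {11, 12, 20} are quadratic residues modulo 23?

(11/23) = -1 → non-residue.
(12/23) = +1 → QR.
(20/23) = -1 → non-residue.
Total quadratic residues among the 3: 1.

1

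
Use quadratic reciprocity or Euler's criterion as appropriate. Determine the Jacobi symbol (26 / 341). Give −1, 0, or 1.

Pull out 2: since 341 ≡ 5 (mod 8), (2/341) = -1.
Reciprocity: 13 ≡ 1 and 341 ≡ 1 (mod 4), so (13/341) = +(341/13).
Reduce top mod 13: now compute (3/13).
Reciprocity: 3 ≡ 3 and 13 ≡ 1 (mod 4), so (3/13) = +(13/3).
Reduce top mod 3: now compute (1/3).
Reached (1/3) = 1. Collecting the sign flips along the way, the symbol is -1.

-1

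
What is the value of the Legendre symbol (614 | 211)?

-1

First reduce: 614 ≡ 192 (mod 211).
Pull out 2^6: since 211 ≡ 3 (mod 8), (2/211) = -1, so (2/211)^6 = +1.
Reciprocity: 3 ≡ 3 and 211 ≡ 3 (mod 4), so (3/211) = −(211/3).
Reduce top mod 3: now compute (1/3).
Reached (1/3) = 1. Collecting the sign flips along the way, the symbol is -1.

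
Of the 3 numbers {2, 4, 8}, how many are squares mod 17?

(2/17) = +1 → QR.
(4/17) = +1 → QR.
(8/17) = +1 → QR.
Total quadratic residues among the 3: 3.

3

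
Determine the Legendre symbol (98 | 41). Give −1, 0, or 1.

First reduce: 98 ≡ 16 (mod 41).
Pull out 2^4: since 41 ≡ 1 (mod 8), (2/41) = +1, so (2/41)^4 = +1.
Reached (1/41) = 1. Collecting the sign flips along the way, the symbol is +1.

1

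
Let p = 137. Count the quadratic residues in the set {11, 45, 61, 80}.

2

(11/137) = +1 → QR.
(45/137) = -1 → non-residue.
(61/137) = +1 → QR.
(80/137) = -1 → non-residue.
Total quadratic residues among the 4: 2.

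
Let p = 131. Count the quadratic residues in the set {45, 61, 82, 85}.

2

(45/131) = +1 → QR.
(61/131) = +1 → QR.
(82/131) = -1 → non-residue.
(85/131) = -1 → non-residue.
Total quadratic residues among the 4: 2.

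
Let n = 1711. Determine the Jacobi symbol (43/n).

1

Reciprocity: 43 ≡ 3 and 1711 ≡ 3 (mod 4), so (43/1711) = −(1711/43).
Reduce top mod 43: now compute (34/43).
Pull out 2: since 43 ≡ 3 (mod 8), (2/43) = -1.
Reciprocity: 17 ≡ 1 and 43 ≡ 3 (mod 4), so (17/43) = +(43/17).
Reduce top mod 17: now compute (9/17).
Reciprocity: 9 ≡ 1 and 17 ≡ 1 (mod 4), so (9/17) = +(17/9).
Reduce top mod 9: now compute (8/9).
Pull out 2^3: since 9 ≡ 1 (mod 8), (2/9) = +1, so (2/9)^3 = +1.
Reached (1/9) = 1. Collecting the sign flips along the way, the symbol is +1.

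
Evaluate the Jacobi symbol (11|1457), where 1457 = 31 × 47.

1

Reciprocity: 11 ≡ 3 and 1457 ≡ 1 (mod 4), so (11/1457) = +(1457/11).
Reduce top mod 11: now compute (5/11).
Reciprocity: 5 ≡ 1 and 11 ≡ 3 (mod 4), so (5/11) = +(11/5).
Reduce top mod 5: now compute (1/5).
Reached (1/5) = 1. Collecting the sign flips along the way, the symbol is +1.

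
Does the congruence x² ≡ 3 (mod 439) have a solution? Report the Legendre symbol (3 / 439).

-1

Reciprocity: 3 ≡ 3 and 439 ≡ 3 (mod 4), so (3/439) = −(439/3).
Reduce top mod 3: now compute (1/3).
Reached (1/3) = 1. Collecting the sign flips along the way, the symbol is -1.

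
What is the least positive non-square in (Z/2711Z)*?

(2/2711) = +1, so 2 is a residue.
(3/2711) = +1, so 3 is a residue.
(4/2711) = +1, so 4 is a residue.
(5/2711) = +1, so 5 is a residue.
(6/2711) = +1, so 6 is a residue.
(7/2711) = −1, so 7 is the smallest positive non-residue mod 2711.

7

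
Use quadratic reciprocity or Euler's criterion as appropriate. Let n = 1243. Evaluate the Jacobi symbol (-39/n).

First reduce: -39 ≡ 1204 (mod 1243).
Pull out 2^2: since 1243 ≡ 3 (mod 8), (2/1243) = -1, so (2/1243)^2 = +1.
Reciprocity: 301 ≡ 1 and 1243 ≡ 3 (mod 4), so (301/1243) = +(1243/301).
Reduce top mod 301: now compute (39/301).
Reciprocity: 39 ≡ 3 and 301 ≡ 1 (mod 4), so (39/301) = +(301/39).
Reduce top mod 39: now compute (28/39).
Pull out 2^2: since 39 ≡ 7 (mod 8), (2/39) = +1, so (2/39)^2 = +1.
Reciprocity: 7 ≡ 3 and 39 ≡ 3 (mod 4), so (7/39) = −(39/7).
Reduce top mod 7: now compute (4/7).
Pull out 2^2: since 7 ≡ 7 (mod 8), (2/7) = +1, so (2/7)^2 = +1.
Reached (1/7) = 1. Collecting the sign flips along the way, the symbol is -1.

-1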